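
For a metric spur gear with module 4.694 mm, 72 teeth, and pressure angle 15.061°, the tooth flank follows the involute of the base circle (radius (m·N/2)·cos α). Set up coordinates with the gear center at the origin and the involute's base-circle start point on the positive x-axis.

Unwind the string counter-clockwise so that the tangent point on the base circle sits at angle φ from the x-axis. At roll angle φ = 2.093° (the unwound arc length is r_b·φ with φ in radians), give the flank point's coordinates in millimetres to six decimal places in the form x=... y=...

pitch radius r_p = m·N/2 = 4.694·72/2 = 168.984000
base radius r_b = r_p·cos α = 168.984000·cos 15.061° = 163.179353
roll angle φ = 2.093° = 0.03652974 rad
x = r_b·(cos φ + φ·sin φ) = 163.179353·(0.99933286 + 0.03652974·0.03652162) = 163.288192
y = r_b·(sin φ − φ·cos φ) = 163.179353·(0.03652162 − 0.03652974·0.99933286) = 0.002651

x=163.288192 y=0.002651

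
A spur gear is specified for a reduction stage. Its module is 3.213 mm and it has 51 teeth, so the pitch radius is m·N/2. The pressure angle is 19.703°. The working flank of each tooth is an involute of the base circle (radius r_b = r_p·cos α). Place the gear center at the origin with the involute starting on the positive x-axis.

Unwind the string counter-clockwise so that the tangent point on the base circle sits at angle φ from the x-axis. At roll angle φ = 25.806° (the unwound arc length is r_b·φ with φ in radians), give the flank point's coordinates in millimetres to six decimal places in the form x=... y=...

x=84.566077 y=2.301901

pitch radius r_p = m·N/2 = 3.213·51/2 = 81.931500
base radius r_b = r_p·cos α = 81.931500·cos 19.703° = 77.134648
roll angle φ = 25.806° = 0.45039967 rad
x = r_b·(cos φ + φ·sin φ) = 77.134648·(0.90027319 + 0.45039967·0.43532538) = 84.566077
y = r_b·(sin φ − φ·cos φ) = 77.134648·(0.43532538 − 0.45039967·0.90027319) = 2.301901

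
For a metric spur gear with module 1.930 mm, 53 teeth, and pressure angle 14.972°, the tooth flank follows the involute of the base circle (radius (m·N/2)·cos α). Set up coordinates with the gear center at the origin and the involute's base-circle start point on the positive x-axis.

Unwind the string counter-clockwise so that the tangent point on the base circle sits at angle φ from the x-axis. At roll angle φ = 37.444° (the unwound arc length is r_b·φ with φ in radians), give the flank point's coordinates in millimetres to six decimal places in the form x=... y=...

pitch radius r_p = m·N/2 = 1.930·53/2 = 51.145000
base radius r_b = r_p·cos α = 51.145000·cos 14.972° = 49.408739
roll angle φ = 37.444° = 0.65352109 rad
x = r_b·(cos φ + φ·sin φ) = 49.408739·(0.79394796 + 0.65352109·0.60798573) = 58.859616
y = r_b·(sin φ − φ·cos φ) = 49.408739·(0.60798573 − 0.65352109·0.79394796) = 4.403504

x=58.859616 y=4.403504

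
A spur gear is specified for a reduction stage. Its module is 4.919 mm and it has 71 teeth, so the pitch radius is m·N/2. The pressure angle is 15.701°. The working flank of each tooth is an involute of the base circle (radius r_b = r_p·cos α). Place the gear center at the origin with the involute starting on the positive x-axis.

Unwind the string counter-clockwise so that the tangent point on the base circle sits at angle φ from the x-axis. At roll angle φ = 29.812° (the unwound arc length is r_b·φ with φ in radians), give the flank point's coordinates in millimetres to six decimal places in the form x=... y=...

x=189.347629 y=7.681941

pitch radius r_p = m·N/2 = 4.919·71/2 = 174.624500
base radius r_b = r_p·cos α = 174.624500·cos 15.701° = 168.108740
roll angle φ = 29.812° = 0.52031756 rad
x = r_b·(cos φ + φ·sin φ) = 168.108740·(0.86766135 + 0.52031756·0.49715569) = 189.347629
y = r_b·(sin φ − φ·cos φ) = 168.108740·(0.49715569 − 0.52031756·0.86766135) = 7.681941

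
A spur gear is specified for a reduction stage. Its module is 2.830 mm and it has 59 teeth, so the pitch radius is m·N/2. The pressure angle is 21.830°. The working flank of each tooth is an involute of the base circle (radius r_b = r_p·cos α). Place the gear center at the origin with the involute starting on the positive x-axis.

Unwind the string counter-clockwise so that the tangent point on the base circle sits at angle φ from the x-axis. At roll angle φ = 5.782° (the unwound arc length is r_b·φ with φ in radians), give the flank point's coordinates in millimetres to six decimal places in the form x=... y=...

pitch radius r_p = m·N/2 = 2.830·59/2 = 83.485000
base radius r_b = r_p·cos α = 83.485000·cos 21.830° = 77.498395
roll angle φ = 5.782° = 0.10091494 rad
x = r_b·(cos φ + φ·sin φ) = 77.498395·(0.99491241 + 0.10091494·0.10074374) = 77.892006
y = r_b·(sin φ − φ·cos φ) = 77.498395·(0.10074374 − 0.10091494·0.99491241) = 0.026521

x=77.892006 y=0.026521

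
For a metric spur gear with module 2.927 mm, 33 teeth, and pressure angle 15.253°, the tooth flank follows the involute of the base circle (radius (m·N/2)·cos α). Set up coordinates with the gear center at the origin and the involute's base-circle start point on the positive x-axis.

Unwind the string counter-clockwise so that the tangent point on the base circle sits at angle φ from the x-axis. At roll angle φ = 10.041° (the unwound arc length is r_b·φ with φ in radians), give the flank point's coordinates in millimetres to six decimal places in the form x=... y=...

pitch radius r_p = m·N/2 = 2.927·33/2 = 48.295500
base radius r_b = r_p·cos α = 48.295500·cos 15.253° = 46.594221
roll angle φ = 10.041° = 0.17524851 rad
x = r_b·(cos φ + φ·sin φ) = 46.594221·(0.98468324 + 0.17524851·0.17435285) = 47.304239
y = r_b·(sin φ − φ·cos φ) = 46.594221·(0.17435285 − 0.17524851·0.98468324) = 0.083337

x=47.304239 y=0.083337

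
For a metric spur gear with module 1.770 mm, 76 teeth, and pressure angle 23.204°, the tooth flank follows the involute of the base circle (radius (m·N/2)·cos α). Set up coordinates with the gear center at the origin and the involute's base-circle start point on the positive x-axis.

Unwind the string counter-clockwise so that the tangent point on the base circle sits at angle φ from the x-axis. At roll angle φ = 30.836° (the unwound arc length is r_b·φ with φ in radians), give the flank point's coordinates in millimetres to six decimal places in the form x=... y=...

x=70.134160 y=3.120158

pitch radius r_p = m·N/2 = 1.770·76/2 = 67.260000
base radius r_b = r_p·cos α = 67.260000·cos 23.204° = 61.819193
roll angle φ = 30.836° = 0.53818973 rad
x = r_b·(cos φ + φ·sin φ) = 61.819193·(0.85863800 + 0.53818973·0.51258246) = 70.134160
y = r_b·(sin φ − φ·cos φ) = 61.819193·(0.51258246 − 0.53818973·0.85863800) = 3.120158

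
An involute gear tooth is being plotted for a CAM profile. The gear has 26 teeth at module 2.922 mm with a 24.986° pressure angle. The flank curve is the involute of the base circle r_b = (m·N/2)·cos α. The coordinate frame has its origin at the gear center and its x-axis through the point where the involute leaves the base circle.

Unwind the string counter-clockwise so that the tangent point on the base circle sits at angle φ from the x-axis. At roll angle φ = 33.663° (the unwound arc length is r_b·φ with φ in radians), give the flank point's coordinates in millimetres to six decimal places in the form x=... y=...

pitch radius r_p = m·N/2 = 2.922·26/2 = 37.986000
base radius r_b = r_p·cos α = 37.986000·cos 24.986° = 34.430929
roll angle φ = 33.663° = 0.58753019 rad
x = r_b·(cos φ + φ·sin φ) = 34.430929·(0.83231225 + 0.58753019·0.55430706) = 39.870478
y = r_b·(sin φ − φ·cos φ) = 34.430929·(0.55430706 − 0.58753019·0.83231225) = 2.248288

x=39.870478 y=2.248288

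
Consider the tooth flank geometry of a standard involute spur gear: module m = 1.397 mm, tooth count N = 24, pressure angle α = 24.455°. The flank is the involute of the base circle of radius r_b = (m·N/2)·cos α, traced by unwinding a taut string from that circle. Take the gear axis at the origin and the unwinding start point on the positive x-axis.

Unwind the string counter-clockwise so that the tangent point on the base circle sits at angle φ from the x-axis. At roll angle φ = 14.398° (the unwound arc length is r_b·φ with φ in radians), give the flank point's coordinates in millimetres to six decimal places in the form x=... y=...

pitch radius r_p = m·N/2 = 1.397·24/2 = 16.764000
base radius r_b = r_p·cos α = 16.764000·cos 24.455° = 15.260046
roll angle φ = 14.398° = 0.25129251 rad
x = r_b·(cos φ + φ·sin φ) = 15.260046·(0.96859184 + 0.25129251·0.24865608) = 15.734286
y = r_b·(sin φ − φ·cos φ) = 15.260046·(0.24865608 − 0.25129251·0.96859184) = 0.080210

x=15.734286 y=0.080210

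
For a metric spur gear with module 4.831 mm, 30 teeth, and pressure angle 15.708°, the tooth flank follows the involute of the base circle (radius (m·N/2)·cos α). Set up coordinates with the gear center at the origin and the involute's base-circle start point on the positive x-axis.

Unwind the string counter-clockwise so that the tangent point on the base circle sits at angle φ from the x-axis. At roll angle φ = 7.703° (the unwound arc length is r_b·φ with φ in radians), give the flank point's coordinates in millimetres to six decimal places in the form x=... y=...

pitch radius r_p = m·N/2 = 4.831·30/2 = 72.465000
base radius r_b = r_p·cos α = 72.465000·cos 15.708° = 69.758719
roll angle φ = 7.703° = 0.13444271 rad
x = r_b·(cos φ + φ·sin φ) = 69.758719·(0.99097618 + 0.13444271·0.13403807) = 70.386312
y = r_b·(sin φ − φ·cos φ) = 69.758719·(0.13403807 − 0.13444271·0.99097618) = 0.056403

x=70.386312 y=0.056403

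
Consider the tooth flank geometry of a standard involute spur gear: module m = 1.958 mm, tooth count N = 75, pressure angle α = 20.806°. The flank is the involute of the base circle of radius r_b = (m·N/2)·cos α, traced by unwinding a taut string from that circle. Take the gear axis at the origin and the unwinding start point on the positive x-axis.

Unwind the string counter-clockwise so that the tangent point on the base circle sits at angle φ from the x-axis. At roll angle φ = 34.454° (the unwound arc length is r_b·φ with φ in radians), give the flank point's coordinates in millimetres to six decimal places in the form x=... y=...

x=79.947029 y=4.797343

pitch radius r_p = m·N/2 = 1.958·75/2 = 73.425000
base radius r_b = r_p·cos α = 73.425000·cos 20.806° = 68.636844
roll angle φ = 34.454° = 0.60133574 rad
x = r_b·(cos φ + φ·sin φ) = 68.636844·(0.82458066 + 0.60133574·0.56574440) = 79.947029
y = r_b·(sin φ − φ·cos φ) = 68.636844·(0.56574440 − 0.60133574·0.82458066) = 4.797343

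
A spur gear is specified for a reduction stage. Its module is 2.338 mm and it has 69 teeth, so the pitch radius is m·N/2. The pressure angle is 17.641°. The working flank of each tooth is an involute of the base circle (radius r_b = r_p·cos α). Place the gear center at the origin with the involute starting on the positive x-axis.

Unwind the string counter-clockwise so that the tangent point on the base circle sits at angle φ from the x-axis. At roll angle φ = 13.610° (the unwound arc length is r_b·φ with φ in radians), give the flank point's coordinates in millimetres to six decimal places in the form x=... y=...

x=79.005976 y=0.341490

pitch radius r_p = m·N/2 = 2.338·69/2 = 80.661000
base radius r_b = r_p·cos α = 80.661000·cos 17.641° = 76.867840
roll angle φ = 13.610° = 0.23753931 rad
x = r_b·(cos φ + φ·sin φ) = 76.867840·(0.97191995 + 0.23753931·0.23531175) = 79.005976
y = r_b·(sin φ − φ·cos φ) = 76.867840·(0.23531175 − 0.23753931·0.97191995) = 0.341490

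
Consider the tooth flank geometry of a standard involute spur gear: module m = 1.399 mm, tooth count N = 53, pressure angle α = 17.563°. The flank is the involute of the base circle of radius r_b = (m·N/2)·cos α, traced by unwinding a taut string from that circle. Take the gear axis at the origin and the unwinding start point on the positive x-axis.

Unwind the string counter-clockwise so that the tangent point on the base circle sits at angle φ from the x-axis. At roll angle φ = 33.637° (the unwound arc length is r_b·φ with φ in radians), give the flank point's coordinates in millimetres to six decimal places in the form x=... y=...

pitch radius r_p = m·N/2 = 1.399·53/2 = 37.073500
base radius r_b = r_p·cos α = 37.073500·cos 17.563° = 35.345346
roll angle φ = 33.637° = 0.58707640 rad
x = r_b·(cos φ + φ·sin φ) = 35.345346·(0.83256370 + 0.58707640·0.55392931) = 40.921517
y = r_b·(sin φ − φ·cos φ) = 35.345346·(0.55392931 − 0.58707640·0.83256370) = 2.302778

x=40.921517 y=2.302778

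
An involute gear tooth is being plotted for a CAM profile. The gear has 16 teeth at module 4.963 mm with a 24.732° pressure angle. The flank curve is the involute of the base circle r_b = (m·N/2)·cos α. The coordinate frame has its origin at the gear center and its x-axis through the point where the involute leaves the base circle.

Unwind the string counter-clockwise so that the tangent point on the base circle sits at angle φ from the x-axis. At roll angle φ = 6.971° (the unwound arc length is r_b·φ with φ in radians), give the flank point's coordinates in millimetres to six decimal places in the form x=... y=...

pitch radius r_p = m·N/2 = 4.963·16/2 = 39.704000
base radius r_b = r_p·cos α = 39.704000·cos 24.732° = 36.062137
roll angle φ = 6.971° = 0.12166690 rad
x = r_b·(cos φ + φ·sin φ) = 36.062137·(0.99260771 + 0.12166690·0.12136696) = 36.328061
y = r_b·(sin φ − φ·cos φ) = 36.062137·(0.12136696 − 0.12166690·0.99260771) = 0.021617

x=36.328061 y=0.021617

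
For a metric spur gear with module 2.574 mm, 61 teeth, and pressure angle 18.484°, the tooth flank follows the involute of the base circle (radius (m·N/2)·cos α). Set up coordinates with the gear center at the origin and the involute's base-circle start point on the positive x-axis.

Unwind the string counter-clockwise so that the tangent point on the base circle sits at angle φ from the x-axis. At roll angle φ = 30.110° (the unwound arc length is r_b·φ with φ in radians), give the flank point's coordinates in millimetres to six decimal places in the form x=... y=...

x=84.039351 y=3.503540

pitch radius r_p = m·N/2 = 2.574·61/2 = 78.507000
base radius r_b = r_p·cos α = 78.507000·cos 18.484° = 74.456999
roll angle φ = 30.110° = 0.52551864 rad
x = r_b·(cos φ + φ·sin φ) = 74.456999·(0.86506388 + 0.52551864·0.50166173) = 84.039351
y = r_b·(sin φ − φ·cos φ) = 74.456999·(0.50166173 − 0.52551864·0.86506388) = 3.503540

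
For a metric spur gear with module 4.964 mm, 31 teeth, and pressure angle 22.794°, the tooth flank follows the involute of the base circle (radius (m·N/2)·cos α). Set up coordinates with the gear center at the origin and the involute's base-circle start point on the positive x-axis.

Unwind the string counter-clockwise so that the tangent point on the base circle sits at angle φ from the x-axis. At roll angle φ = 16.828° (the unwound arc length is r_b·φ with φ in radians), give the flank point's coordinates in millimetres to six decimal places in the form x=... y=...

pitch radius r_p = m·N/2 = 4.964·31/2 = 76.942000
base radius r_b = r_p·cos α = 76.942000·cos 22.794° = 70.933117
roll angle φ = 16.828° = 0.29370401 rad
x = r_b·(cos φ + φ·sin φ) = 70.933117·(0.95717814 + 0.29370401·0.28949960) = 73.926872
y = r_b·(sin φ − φ·cos φ) = 70.933117·(0.28949960 − 0.29370401·0.95717814) = 0.593891

x=73.926872 y=0.593891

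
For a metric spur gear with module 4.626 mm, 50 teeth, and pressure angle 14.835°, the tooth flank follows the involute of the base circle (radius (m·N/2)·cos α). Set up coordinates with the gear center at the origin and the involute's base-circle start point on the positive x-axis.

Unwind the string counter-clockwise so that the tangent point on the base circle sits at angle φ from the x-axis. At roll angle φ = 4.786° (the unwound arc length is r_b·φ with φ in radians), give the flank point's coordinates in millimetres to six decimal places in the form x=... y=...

pitch radius r_p = m·N/2 = 4.626·50/2 = 115.650000
base radius r_b = r_p·cos α = 115.650000·cos 14.835° = 111.795058
roll angle φ = 4.786° = 0.08353146 rad
x = r_b·(cos φ + φ·sin φ) = 111.795058·(0.99651328 + 0.08353146·0.08343435) = 112.184403
y = r_b·(sin φ − φ·cos φ) = 111.795058·(0.08343435 − 0.08353146·0.99651328) = 0.021704

x=112.184403 y=0.021704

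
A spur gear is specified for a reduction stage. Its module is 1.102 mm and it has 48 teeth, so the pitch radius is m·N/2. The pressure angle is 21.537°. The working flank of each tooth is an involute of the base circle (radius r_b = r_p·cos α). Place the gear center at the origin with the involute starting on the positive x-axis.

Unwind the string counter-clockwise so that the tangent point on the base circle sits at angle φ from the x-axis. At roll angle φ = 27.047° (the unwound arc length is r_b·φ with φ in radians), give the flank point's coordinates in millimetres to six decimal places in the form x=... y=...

pitch radius r_p = m·N/2 = 1.102·48/2 = 26.448000
base radius r_b = r_p·cos α = 26.448000·cos 21.537° = 24.601419
roll angle φ = 27.047° = 0.47205920 rad
x = r_b·(cos φ + φ·sin φ) = 24.601419·(0.89063381 + 0.47205920·0.45472124) = 27.191682
y = r_b·(sin φ − φ·cos φ) = 24.601419·(0.45472124 − 0.47205920·0.89063381) = 0.843567

x=27.191682 y=0.843567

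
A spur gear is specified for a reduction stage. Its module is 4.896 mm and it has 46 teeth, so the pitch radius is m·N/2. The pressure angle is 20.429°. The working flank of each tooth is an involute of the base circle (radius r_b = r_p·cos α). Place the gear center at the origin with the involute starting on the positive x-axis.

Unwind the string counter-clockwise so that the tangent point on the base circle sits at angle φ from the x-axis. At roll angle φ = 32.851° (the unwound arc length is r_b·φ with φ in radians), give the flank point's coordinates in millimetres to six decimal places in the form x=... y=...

pitch radius r_p = m·N/2 = 4.896·46/2 = 112.608000
base radius r_b = r_p·cos α = 112.608000·cos 20.429° = 105.525570
roll angle φ = 32.851° = 0.57335811 rad
x = r_b·(cos φ + φ·sin φ) = 105.525570·(0.84008409 + 0.57335811·0.54245620) = 121.471090
y = r_b·(sin φ − φ·cos φ) = 105.525570·(0.54245620 − 0.57335811·0.84008409) = 6.414601

x=121.471090 y=6.414601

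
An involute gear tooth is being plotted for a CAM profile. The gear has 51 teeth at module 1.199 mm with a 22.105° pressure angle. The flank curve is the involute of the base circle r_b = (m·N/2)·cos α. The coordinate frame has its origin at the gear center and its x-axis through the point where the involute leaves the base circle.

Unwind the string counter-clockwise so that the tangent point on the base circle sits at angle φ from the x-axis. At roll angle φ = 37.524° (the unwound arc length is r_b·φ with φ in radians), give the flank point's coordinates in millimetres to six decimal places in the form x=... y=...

pitch radius r_p = m·N/2 = 1.199·51/2 = 30.574500
base radius r_b = r_p·cos α = 30.574500·cos 22.105° = 28.327146
roll angle φ = 37.524° = 0.65491735 rad
x = r_b·(cos φ + φ·sin φ) = 28.327146·(0.79309827 + 0.65491735·0.60909369) = 33.766080
y = r_b·(sin φ − φ·cos φ) = 28.327146·(0.60909369 − 0.65491735·0.79309827) = 2.540375

x=33.766080 y=2.540375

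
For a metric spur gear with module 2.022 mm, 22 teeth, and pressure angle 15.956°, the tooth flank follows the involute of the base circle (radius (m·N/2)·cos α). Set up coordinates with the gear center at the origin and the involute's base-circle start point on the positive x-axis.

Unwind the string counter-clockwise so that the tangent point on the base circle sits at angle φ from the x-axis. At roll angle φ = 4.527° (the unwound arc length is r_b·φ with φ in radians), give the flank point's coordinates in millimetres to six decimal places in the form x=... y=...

pitch radius r_p = m·N/2 = 2.022·22/2 = 22.242000
base radius r_b = r_p·cos α = 22.242000·cos 15.956° = 21.385084
roll angle φ = 4.527° = 0.07901106 rad
x = r_b·(cos φ + φ·sin φ) = 21.385084·(0.99688025 + 0.07901106·0.07892887) = 21.451731
y = r_b·(sin φ − φ·cos φ) = 21.385084·(0.07892887 − 0.07901106·0.99688025) = 0.003514

x=21.451731 y=0.003514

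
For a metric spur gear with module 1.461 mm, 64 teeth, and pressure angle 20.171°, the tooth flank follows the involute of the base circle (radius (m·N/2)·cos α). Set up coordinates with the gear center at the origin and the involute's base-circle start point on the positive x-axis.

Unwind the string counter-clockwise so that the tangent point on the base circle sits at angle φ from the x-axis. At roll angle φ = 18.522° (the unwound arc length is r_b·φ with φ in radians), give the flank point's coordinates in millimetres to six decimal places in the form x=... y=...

pitch radius r_p = m·N/2 = 1.461·64/2 = 46.752000
base radius r_b = r_p·cos α = 46.752000·cos 20.171° = 43.884591
roll angle φ = 18.522° = 0.32326988 rad
x = r_b·(cos φ + φ·sin φ) = 43.884591·(0.94820175 + 0.32326988·0.31766876) = 46.118075
y = r_b·(sin φ − φ·cos φ) = 43.884591·(0.31766876 − 0.32326988·0.94820175) = 0.489036

x=46.118075 y=0.489036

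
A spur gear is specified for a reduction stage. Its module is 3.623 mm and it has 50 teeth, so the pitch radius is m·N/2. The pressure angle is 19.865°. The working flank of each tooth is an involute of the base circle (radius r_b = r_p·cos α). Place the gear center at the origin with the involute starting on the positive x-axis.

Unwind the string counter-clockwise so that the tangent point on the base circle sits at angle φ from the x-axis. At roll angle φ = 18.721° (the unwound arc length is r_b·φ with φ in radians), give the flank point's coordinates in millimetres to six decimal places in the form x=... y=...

x=89.612007 y=0.979985

pitch radius r_p = m·N/2 = 3.623·50/2 = 90.575000
base radius r_b = r_p·cos α = 90.575000·cos 19.865° = 85.185414
roll angle φ = 18.721° = 0.32674309 rad
x = r_b·(cos φ + φ·sin φ) = 85.185414·(0.94709270 + 0.32674309·0.32096014) = 89.612007
y = r_b·(sin φ − φ·cos φ) = 85.185414·(0.32096014 − 0.32674309·0.94709270) = 0.979985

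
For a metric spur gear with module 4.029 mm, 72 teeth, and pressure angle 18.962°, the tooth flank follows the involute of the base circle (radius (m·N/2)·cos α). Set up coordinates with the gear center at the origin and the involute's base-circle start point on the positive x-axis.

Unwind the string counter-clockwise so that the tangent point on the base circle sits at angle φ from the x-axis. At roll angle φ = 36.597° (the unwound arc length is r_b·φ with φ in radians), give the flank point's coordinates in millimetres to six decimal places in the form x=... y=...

x=162.365390 y=11.436498

pitch radius r_p = m·N/2 = 4.029·72/2 = 145.044000
base radius r_b = r_p·cos α = 145.044000·cos 18.962° = 137.173085
roll angle φ = 36.597° = 0.63873815 rad
x = r_b·(cos φ + φ·sin φ) = 137.173085·(0.80284869 + 0.63873815·0.59618284) = 162.365390
y = r_b·(sin φ − φ·cos φ) = 137.173085·(0.59618284 − 0.63873815·0.80284869) = 11.436498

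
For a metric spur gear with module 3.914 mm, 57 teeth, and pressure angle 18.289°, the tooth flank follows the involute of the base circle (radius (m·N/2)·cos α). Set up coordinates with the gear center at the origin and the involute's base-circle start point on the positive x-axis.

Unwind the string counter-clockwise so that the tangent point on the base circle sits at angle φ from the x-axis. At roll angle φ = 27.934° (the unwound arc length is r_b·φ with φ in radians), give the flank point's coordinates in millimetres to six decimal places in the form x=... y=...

pitch radius r_p = m·N/2 = 3.914·57/2 = 111.549000
base radius r_b = r_p·cos α = 111.549000·cos 18.289° = 105.914185
roll angle φ = 27.934° = 0.48754027 rad
x = r_b·(cos φ + φ·sin φ) = 105.914185·(0.88348780 + 0.48754027·0.46845417) = 117.763660
y = r_b·(sin φ − φ·cos φ) = 105.914185·(0.46845417 − 0.48754027·0.88348780) = 3.994902

x=117.763660 y=3.994902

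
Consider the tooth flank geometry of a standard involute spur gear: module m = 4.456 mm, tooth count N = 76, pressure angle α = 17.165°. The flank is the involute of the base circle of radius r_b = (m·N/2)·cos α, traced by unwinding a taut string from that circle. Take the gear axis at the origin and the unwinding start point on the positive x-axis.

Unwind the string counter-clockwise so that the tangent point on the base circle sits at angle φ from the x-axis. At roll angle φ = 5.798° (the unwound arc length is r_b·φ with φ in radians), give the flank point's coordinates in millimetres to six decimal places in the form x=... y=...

x=162.612177 y=0.055827

pitch radius r_p = m·N/2 = 4.456·76/2 = 169.328000
base radius r_b = r_p·cos α = 169.328000·cos 17.165° = 161.785931
roll angle φ = 5.798° = 0.10119419 rad
x = r_b·(cos φ + φ·sin φ) = 161.785931·(0.99488424 + 0.10119419·0.10102157) = 162.612177
y = r_b·(sin φ − φ·cos φ) = 161.785931·(0.10102157 − 0.10119419·0.99488424) = 0.055827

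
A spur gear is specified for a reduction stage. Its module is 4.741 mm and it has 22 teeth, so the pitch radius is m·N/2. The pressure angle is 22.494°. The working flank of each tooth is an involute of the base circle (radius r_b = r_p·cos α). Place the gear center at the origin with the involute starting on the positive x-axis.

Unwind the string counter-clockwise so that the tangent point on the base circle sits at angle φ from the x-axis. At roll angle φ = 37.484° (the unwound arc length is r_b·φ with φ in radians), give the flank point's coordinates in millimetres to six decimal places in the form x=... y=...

pitch radius r_p = m·N/2 = 4.741·22/2 = 52.151000
base radius r_b = r_p·cos α = 52.151000·cos 22.494° = 48.183331
roll angle φ = 37.484° = 0.65421922 rad
x = r_b·(cos φ + φ·sin φ) = 48.183331·(0.79352331 + 0.65421922·0.60853986) = 57.417270
y = r_b·(sin φ − φ·cos φ) = 48.183331·(0.60853986 − 0.65421922·0.79352331) = 4.307670

x=57.417270 y=4.307670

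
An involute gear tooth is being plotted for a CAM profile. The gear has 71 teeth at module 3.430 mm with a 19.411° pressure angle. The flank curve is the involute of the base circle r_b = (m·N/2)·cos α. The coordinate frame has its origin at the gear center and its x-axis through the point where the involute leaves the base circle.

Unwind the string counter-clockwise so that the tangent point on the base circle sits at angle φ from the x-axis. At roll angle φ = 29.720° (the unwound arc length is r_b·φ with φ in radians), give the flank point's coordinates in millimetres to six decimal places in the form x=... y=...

pitch radius r_p = m·N/2 = 3.430·71/2 = 121.765000
base radius r_b = r_p·cos α = 121.765000·cos 19.411° = 114.843740
roll angle φ = 29.720° = 0.51871185 rad
x = r_b·(cos φ + φ·sin φ) = 114.843740·(0.86845851 + 0.51871185·0.49576185) = 129.269958
y = r_b·(sin φ − φ·cos φ) = 114.843740·(0.49576185 − 0.51871185·0.86845851) = 5.200368

x=129.269958 y=5.200368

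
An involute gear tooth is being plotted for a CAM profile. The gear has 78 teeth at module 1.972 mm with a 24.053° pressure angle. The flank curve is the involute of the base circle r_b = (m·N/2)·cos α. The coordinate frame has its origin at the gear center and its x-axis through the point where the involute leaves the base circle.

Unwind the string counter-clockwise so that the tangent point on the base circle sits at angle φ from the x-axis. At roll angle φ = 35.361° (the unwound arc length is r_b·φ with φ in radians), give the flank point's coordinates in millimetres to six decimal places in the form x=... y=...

pitch radius r_p = m·N/2 = 1.972·78/2 = 76.908000
base radius r_b = r_p·cos α = 76.908000·cos 24.053° = 70.229988
roll angle φ = 35.361° = 0.61716588 rad
x = r_b·(cos φ + φ·sin φ) = 70.229988·(0.81552191 + 0.61716588·0.57872620) = 82.358143
y = r_b·(sin φ − φ·cos φ) = 70.229988·(0.57872620 − 0.61716588·0.81552191) = 5.296318

x=82.358143 y=5.296318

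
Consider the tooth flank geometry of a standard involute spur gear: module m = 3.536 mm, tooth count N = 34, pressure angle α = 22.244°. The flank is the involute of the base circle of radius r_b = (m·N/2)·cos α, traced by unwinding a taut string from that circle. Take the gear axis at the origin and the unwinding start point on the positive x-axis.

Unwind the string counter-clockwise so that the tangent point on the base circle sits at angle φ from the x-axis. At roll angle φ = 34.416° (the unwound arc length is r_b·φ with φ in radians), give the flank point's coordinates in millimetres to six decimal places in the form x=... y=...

x=64.788457 y=3.876287

pitch radius r_p = m·N/2 = 3.536·34/2 = 60.112000
base radius r_b = r_p·cos α = 60.112000·cos 22.244° = 55.638474
roll angle φ = 34.416° = 0.60067252 rad
x = r_b·(cos φ + φ·sin φ) = 55.638474·(0.82495570 + 0.60067252·0.56519740) = 64.788457
y = r_b·(sin φ − φ·cos φ) = 55.638474·(0.56519740 − 0.60067252·0.82495570) = 3.876287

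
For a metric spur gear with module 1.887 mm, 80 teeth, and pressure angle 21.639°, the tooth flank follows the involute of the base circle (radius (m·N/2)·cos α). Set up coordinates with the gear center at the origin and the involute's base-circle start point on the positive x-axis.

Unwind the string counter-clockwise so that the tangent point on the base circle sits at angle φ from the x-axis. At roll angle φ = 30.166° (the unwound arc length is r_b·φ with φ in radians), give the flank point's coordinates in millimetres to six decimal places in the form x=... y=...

x=79.221215 y=3.319485

pitch radius r_p = m·N/2 = 1.887·80/2 = 75.480000
base radius r_b = r_p·cos α = 75.480000·cos 21.639° = 70.160600
roll angle φ = 30.166° = 0.52649602 rad
x = r_b·(cos φ + φ·sin φ) = 70.160600·(0.86457315 + 0.52649602·0.50250699) = 79.221215
y = r_b·(sin φ − φ·cos φ) = 70.160600·(0.50250699 − 0.52649602·0.86457315) = 3.319485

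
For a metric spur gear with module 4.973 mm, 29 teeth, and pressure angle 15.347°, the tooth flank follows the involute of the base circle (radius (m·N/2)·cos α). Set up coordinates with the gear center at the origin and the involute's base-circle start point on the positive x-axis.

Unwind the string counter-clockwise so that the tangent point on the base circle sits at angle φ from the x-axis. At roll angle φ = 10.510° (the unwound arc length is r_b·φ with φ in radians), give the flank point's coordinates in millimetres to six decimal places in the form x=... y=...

x=70.697230 y=0.142585

pitch radius r_p = m·N/2 = 4.973·29/2 = 72.108500
base radius r_b = r_p·cos α = 72.108500·cos 15.347° = 69.537157
roll angle φ = 10.510° = 0.18343410 rad
x = r_b·(cos φ + φ·sin φ) = 69.537157·(0.98322309 + 0.18343410·0.18240713) = 70.697230
y = r_b·(sin φ − φ·cos φ) = 69.537157·(0.18240713 − 0.18343410·0.98322309) = 0.142585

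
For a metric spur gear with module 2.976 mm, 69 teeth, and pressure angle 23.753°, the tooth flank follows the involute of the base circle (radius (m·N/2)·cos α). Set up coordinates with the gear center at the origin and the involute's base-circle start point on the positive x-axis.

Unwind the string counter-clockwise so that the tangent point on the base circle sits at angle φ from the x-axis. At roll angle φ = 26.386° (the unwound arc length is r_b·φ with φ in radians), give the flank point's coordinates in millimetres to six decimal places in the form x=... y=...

x=103.417659 y=2.995048

pitch radius r_p = m·N/2 = 2.976·69/2 = 102.672000
base radius r_b = r_p·cos α = 102.672000·cos 23.753° = 93.974695
roll angle φ = 26.386° = 0.46052258 rad
x = r_b·(cos φ + φ·sin φ) = 93.974695·(0.89582038 + 0.46052258·0.44441630) = 103.417659
y = r_b·(sin φ − φ·cos φ) = 93.974695·(0.44441630 − 0.46052258·0.89582038) = 2.995048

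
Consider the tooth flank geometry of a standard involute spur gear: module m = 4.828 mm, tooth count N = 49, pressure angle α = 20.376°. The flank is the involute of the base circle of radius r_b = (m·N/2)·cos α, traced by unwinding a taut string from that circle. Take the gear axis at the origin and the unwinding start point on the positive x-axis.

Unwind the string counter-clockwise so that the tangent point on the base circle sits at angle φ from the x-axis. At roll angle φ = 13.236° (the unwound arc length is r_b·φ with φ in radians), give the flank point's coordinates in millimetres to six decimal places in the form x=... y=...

pitch radius r_p = m·N/2 = 4.828·49/2 = 118.286000
base radius r_b = r_p·cos α = 118.286000·cos 20.376° = 110.884599
roll angle φ = 13.236° = 0.23101178 rad
x = r_b·(cos φ + φ·sin φ) = 110.884599·(0.97343523 + 0.23101178·0.22896254) = 113.803999
y = r_b·(sin φ − φ·cos φ) = 110.884599·(0.22896254 − 0.23101178·0.97343523) = 0.453245

x=113.803999 y=0.453245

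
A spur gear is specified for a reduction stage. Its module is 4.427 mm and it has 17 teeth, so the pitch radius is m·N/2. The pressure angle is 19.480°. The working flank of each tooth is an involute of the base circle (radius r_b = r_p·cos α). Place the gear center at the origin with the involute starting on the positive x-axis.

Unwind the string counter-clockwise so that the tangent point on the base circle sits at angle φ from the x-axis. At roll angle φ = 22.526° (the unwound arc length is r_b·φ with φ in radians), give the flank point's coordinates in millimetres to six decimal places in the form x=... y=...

pitch radius r_p = m·N/2 = 4.427·17/2 = 37.629500
base radius r_b = r_p·cos α = 37.629500·cos 19.480° = 35.475510
roll angle φ = 22.526° = 0.39315287 rad
x = r_b·(cos φ + φ·sin φ) = 35.475510·(0.92370578 + 0.39315287·0.38310264) = 38.112181
y = r_b·(sin φ − φ·cos φ) = 35.475510·(0.38310264 − 0.39315287·0.92370578) = 0.707561

x=38.112181 y=0.707561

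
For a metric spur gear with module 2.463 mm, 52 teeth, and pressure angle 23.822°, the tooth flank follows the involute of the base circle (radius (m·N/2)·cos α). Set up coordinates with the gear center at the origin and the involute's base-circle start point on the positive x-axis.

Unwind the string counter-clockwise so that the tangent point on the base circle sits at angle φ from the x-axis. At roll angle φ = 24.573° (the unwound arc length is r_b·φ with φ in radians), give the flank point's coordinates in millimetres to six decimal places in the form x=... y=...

pitch radius r_p = m·N/2 = 2.463·52/2 = 64.038000
base radius r_b = r_p·cos α = 64.038000·cos 23.822° = 58.582260
roll angle φ = 24.573° = 0.42887976 rad
x = r_b·(cos φ + φ·sin φ) = 58.582260·(0.90943218 + 0.42887976·0.41585228) = 63.724775
y = r_b·(sin φ − φ·cos φ) = 58.582260·(0.41585228 − 0.42887976·0.90943218) = 1.512314

x=63.724775 y=1.512314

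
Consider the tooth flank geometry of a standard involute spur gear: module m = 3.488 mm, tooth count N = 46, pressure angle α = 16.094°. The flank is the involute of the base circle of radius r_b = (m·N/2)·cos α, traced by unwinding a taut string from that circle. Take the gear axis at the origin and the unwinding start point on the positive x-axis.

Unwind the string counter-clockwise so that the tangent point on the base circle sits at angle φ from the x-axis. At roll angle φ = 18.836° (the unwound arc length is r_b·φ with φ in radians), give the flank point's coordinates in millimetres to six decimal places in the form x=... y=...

pitch radius r_p = m·N/2 = 3.488·46/2 = 80.224000
base radius r_b = r_p·cos α = 80.224000·cos 16.094° = 77.079876
roll angle φ = 18.836° = 0.32875022 rad
x = r_b·(cos φ + φ·sin φ) = 77.079876·(0.94644659 + 0.32875022·0.32286043) = 81.133277
y = r_b·(sin φ − φ·cos φ) = 77.079876·(0.32286043 − 0.32875022·0.94644659) = 0.903061

x=81.133277 y=0.903061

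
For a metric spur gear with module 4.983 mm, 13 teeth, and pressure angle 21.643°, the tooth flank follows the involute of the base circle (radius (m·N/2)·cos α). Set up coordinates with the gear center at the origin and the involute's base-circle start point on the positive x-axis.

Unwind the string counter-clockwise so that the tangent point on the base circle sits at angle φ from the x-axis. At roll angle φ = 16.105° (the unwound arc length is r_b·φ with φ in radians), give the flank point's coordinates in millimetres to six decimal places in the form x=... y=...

x=31.271973 y=0.221112

pitch radius r_p = m·N/2 = 4.983·13/2 = 32.389500
base radius r_b = r_p·cos α = 32.389500·cos 21.643° = 30.106039
roll angle φ = 16.105° = 0.28108528 rad
x = r_b·(cos φ + φ·sin φ) = 30.106039·(0.96075495 + 0.28108528·0.27739850) = 31.271973
y = r_b·(sin φ − φ·cos φ) = 30.106039·(0.27739850 − 0.28108528·0.96075495) = 0.221112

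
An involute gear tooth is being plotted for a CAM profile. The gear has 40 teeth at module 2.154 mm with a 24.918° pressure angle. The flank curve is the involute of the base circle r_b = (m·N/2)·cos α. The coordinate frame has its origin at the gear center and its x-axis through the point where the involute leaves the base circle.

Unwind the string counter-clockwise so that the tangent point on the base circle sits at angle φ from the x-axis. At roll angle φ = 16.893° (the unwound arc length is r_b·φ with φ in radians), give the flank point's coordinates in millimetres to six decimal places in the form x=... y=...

pitch radius r_p = m·N/2 = 2.154·40/2 = 43.080000
base radius r_b = r_p·cos α = 43.080000·cos 24.918° = 39.069756
roll angle φ = 16.893° = 0.29483847 rad
x = r_b·(cos φ + φ·sin φ) = 39.069756·(0.95684909 + 0.29483847·0.29058529) = 40.731190
y = r_b·(sin φ − φ·cos φ) = 39.069756·(0.29058529 − 0.29483847·0.95684909) = 0.330896

x=40.731190 y=0.330896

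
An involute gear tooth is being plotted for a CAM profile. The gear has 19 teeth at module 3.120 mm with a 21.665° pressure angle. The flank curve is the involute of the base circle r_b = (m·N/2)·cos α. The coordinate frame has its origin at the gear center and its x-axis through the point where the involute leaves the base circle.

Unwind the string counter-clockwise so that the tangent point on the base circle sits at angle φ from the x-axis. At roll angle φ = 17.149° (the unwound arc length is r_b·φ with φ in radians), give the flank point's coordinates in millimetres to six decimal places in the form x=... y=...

pitch radius r_p = m·N/2 = 3.120·19/2 = 29.640000
base radius r_b = r_p·cos α = 29.640000·cos 21.665° = 27.546179
roll angle φ = 17.149° = 0.29930651 rad
x = r_b·(cos φ + φ·sin φ) = 27.546179·(0.95554120 + 0.29930651·0.29485762) = 28.752536
y = r_b·(sin φ − φ·cos φ) = 27.546179·(0.29485762 − 0.29930651·0.95554120) = 0.244002

x=28.752536 y=0.244002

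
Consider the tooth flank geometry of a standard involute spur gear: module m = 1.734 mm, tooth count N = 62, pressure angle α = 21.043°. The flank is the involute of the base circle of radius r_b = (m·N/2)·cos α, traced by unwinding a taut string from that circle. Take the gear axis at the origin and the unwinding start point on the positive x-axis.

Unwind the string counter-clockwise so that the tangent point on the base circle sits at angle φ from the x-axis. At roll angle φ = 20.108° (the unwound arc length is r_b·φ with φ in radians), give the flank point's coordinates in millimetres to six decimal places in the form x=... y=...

x=53.164309 y=0.713997

pitch radius r_p = m·N/2 = 1.734·62/2 = 53.754000
base radius r_b = r_p·cos α = 53.754000·cos 21.043° = 50.169211
roll angle φ = 20.108° = 0.35095081 rad
x = r_b·(cos φ + φ·sin φ) = 50.169211·(0.93904626 + 0.35095081·0.34379081) = 53.164309
y = r_b·(sin φ − φ·cos φ) = 50.169211·(0.34379081 − 0.35095081·0.93904626) = 0.713997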